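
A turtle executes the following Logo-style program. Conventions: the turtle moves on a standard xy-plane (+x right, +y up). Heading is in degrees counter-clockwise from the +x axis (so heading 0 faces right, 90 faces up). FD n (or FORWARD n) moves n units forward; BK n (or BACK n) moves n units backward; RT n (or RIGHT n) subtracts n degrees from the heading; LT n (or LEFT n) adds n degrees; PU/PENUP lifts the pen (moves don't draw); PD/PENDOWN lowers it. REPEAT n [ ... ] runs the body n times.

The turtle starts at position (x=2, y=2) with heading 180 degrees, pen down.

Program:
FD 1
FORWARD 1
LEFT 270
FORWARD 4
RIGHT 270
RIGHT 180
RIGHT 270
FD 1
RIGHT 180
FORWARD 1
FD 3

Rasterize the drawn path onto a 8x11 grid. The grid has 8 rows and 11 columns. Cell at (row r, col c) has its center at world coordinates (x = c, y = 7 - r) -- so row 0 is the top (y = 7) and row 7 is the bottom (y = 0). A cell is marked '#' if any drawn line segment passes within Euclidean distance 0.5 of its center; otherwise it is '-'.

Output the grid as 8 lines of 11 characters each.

Answer: #----------
#----------
#----------
#----------
#----------
###--------
-----------
-----------

Derivation:
Segment 0: (2,2) -> (1,2)
Segment 1: (1,2) -> (0,2)
Segment 2: (0,2) -> (0,6)
Segment 3: (0,6) -> (0,7)
Segment 4: (0,7) -> (0,6)
Segment 5: (0,6) -> (0,3)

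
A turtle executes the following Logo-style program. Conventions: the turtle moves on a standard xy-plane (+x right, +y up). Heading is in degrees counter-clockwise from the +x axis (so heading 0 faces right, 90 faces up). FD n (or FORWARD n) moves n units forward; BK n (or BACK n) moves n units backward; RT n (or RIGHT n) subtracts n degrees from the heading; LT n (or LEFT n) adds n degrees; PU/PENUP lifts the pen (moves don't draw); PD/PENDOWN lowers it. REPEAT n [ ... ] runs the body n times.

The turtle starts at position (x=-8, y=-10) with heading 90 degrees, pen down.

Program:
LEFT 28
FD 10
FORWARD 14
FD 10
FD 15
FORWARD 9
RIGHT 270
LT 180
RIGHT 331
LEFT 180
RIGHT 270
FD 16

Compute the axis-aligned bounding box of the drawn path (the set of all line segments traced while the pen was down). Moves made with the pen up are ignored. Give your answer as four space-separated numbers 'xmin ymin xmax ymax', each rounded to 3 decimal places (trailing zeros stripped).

Executing turtle program step by step:
Start: pos=(-8,-10), heading=90, pen down
LT 28: heading 90 -> 118
FD 10: (-8,-10) -> (-12.695,-1.171) [heading=118, draw]
FD 14: (-12.695,-1.171) -> (-19.267,11.191) [heading=118, draw]
FD 10: (-19.267,11.191) -> (-23.962,20.02) [heading=118, draw]
FD 15: (-23.962,20.02) -> (-31.004,33.264) [heading=118, draw]
FD 9: (-31.004,33.264) -> (-35.229,41.211) [heading=118, draw]
RT 270: heading 118 -> 208
LT 180: heading 208 -> 28
RT 331: heading 28 -> 57
LT 180: heading 57 -> 237
RT 270: heading 237 -> 327
FD 16: (-35.229,41.211) -> (-21.811,32.497) [heading=327, draw]
Final: pos=(-21.811,32.497), heading=327, 6 segment(s) drawn

Segment endpoints: x in {-35.229, -31.004, -23.962, -21.811, -19.267, -12.695, -8}, y in {-10, -1.171, 11.191, 20.02, 32.497, 33.264, 41.211}
xmin=-35.229, ymin=-10, xmax=-8, ymax=41.211

Answer: -35.229 -10 -8 41.211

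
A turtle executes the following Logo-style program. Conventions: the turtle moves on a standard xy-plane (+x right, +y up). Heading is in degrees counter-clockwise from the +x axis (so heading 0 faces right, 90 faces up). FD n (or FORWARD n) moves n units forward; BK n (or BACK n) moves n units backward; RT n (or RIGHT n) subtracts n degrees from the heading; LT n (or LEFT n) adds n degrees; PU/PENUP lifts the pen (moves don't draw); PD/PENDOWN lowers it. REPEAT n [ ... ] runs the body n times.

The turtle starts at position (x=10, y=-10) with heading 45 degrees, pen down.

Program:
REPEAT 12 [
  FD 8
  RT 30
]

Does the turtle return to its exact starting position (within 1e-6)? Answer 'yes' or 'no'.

Answer: yes

Derivation:
Executing turtle program step by step:
Start: pos=(10,-10), heading=45, pen down
REPEAT 12 [
  -- iteration 1/12 --
  FD 8: (10,-10) -> (15.657,-4.343) [heading=45, draw]
  RT 30: heading 45 -> 15
  -- iteration 2/12 --
  FD 8: (15.657,-4.343) -> (23.384,-2.273) [heading=15, draw]
  RT 30: heading 15 -> 345
  -- iteration 3/12 --
  FD 8: (23.384,-2.273) -> (31.112,-4.343) [heading=345, draw]
  RT 30: heading 345 -> 315
  -- iteration 4/12 --
  FD 8: (31.112,-4.343) -> (36.769,-10) [heading=315, draw]
  RT 30: heading 315 -> 285
  -- iteration 5/12 --
  FD 8: (36.769,-10) -> (38.839,-17.727) [heading=285, draw]
  RT 30: heading 285 -> 255
  -- iteration 6/12 --
  FD 8: (38.839,-17.727) -> (36.769,-25.455) [heading=255, draw]
  RT 30: heading 255 -> 225
  -- iteration 7/12 --
  FD 8: (36.769,-25.455) -> (31.112,-31.112) [heading=225, draw]
  RT 30: heading 225 -> 195
  -- iteration 8/12 --
  FD 8: (31.112,-31.112) -> (23.384,-33.182) [heading=195, draw]
  RT 30: heading 195 -> 165
  -- iteration 9/12 --
  FD 8: (23.384,-33.182) -> (15.657,-31.112) [heading=165, draw]
  RT 30: heading 165 -> 135
  -- iteration 10/12 --
  FD 8: (15.657,-31.112) -> (10,-25.455) [heading=135, draw]
  RT 30: heading 135 -> 105
  -- iteration 11/12 --
  FD 8: (10,-25.455) -> (7.929,-17.727) [heading=105, draw]
  RT 30: heading 105 -> 75
  -- iteration 12/12 --
  FD 8: (7.929,-17.727) -> (10,-10) [heading=75, draw]
  RT 30: heading 75 -> 45
]
Final: pos=(10,-10), heading=45, 12 segment(s) drawn

Start position: (10, -10)
Final position: (10, -10)
Distance = 0; < 1e-6 -> CLOSED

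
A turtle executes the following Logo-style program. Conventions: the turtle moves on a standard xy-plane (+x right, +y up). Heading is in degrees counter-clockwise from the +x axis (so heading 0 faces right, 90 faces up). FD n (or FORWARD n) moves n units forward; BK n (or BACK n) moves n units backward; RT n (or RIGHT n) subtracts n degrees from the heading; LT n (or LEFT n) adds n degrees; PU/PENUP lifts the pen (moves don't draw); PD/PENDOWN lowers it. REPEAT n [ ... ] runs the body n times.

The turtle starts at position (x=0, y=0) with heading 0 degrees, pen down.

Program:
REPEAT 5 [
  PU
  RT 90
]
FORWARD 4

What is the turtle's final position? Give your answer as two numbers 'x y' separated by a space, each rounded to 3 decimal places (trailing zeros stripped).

Answer: 0 -4

Derivation:
Executing turtle program step by step:
Start: pos=(0,0), heading=0, pen down
REPEAT 5 [
  -- iteration 1/5 --
  PU: pen up
  RT 90: heading 0 -> 270
  -- iteration 2/5 --
  PU: pen up
  RT 90: heading 270 -> 180
  -- iteration 3/5 --
  PU: pen up
  RT 90: heading 180 -> 90
  -- iteration 4/5 --
  PU: pen up
  RT 90: heading 90 -> 0
  -- iteration 5/5 --
  PU: pen up
  RT 90: heading 0 -> 270
]
FD 4: (0,0) -> (0,-4) [heading=270, move]
Final: pos=(0,-4), heading=270, 0 segment(s) drawn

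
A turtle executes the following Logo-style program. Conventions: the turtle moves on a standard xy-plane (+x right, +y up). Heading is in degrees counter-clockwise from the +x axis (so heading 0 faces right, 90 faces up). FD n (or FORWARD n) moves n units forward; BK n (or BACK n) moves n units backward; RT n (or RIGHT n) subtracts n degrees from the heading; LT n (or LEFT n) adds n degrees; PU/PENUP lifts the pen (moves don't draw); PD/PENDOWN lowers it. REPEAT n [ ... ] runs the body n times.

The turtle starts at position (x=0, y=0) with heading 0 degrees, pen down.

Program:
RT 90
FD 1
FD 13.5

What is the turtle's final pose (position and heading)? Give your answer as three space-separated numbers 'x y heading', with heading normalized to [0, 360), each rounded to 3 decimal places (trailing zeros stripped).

Answer: 0 -14.5 270

Derivation:
Executing turtle program step by step:
Start: pos=(0,0), heading=0, pen down
RT 90: heading 0 -> 270
FD 1: (0,0) -> (0,-1) [heading=270, draw]
FD 13.5: (0,-1) -> (0,-14.5) [heading=270, draw]
Final: pos=(0,-14.5), heading=270, 2 segment(s) drawn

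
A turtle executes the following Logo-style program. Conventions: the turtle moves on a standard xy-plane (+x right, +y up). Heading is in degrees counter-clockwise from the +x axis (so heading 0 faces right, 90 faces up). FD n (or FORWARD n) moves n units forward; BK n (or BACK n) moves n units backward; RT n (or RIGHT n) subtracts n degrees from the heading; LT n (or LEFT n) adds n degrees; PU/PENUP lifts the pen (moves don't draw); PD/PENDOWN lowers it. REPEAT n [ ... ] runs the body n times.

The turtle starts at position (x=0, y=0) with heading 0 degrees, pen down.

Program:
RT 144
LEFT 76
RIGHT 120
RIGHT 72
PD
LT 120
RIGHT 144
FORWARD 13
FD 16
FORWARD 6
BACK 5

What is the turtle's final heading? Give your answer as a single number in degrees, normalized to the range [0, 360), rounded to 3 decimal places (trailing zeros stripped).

Executing turtle program step by step:
Start: pos=(0,0), heading=0, pen down
RT 144: heading 0 -> 216
LT 76: heading 216 -> 292
RT 120: heading 292 -> 172
RT 72: heading 172 -> 100
PD: pen down
LT 120: heading 100 -> 220
RT 144: heading 220 -> 76
FD 13: (0,0) -> (3.145,12.614) [heading=76, draw]
FD 16: (3.145,12.614) -> (7.016,28.139) [heading=76, draw]
FD 6: (7.016,28.139) -> (8.467,33.96) [heading=76, draw]
BK 5: (8.467,33.96) -> (7.258,29.109) [heading=76, draw]
Final: pos=(7.258,29.109), heading=76, 4 segment(s) drawn

Answer: 76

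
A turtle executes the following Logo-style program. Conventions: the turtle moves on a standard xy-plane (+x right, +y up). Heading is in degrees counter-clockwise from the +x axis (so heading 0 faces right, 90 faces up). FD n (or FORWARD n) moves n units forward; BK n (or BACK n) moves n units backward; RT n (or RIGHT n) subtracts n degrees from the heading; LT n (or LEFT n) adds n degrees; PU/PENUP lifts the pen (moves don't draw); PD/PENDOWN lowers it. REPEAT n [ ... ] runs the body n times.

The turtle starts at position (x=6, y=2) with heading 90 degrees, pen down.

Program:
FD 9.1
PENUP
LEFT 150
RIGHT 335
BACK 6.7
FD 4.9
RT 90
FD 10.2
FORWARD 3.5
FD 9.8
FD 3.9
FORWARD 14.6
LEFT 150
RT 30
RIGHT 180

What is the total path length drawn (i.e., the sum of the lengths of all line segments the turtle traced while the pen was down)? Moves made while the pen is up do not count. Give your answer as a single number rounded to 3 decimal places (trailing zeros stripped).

Answer: 9.1

Derivation:
Executing turtle program step by step:
Start: pos=(6,2), heading=90, pen down
FD 9.1: (6,2) -> (6,11.1) [heading=90, draw]
PU: pen up
LT 150: heading 90 -> 240
RT 335: heading 240 -> 265
BK 6.7: (6,11.1) -> (6.584,17.775) [heading=265, move]
FD 4.9: (6.584,17.775) -> (6.157,12.893) [heading=265, move]
RT 90: heading 265 -> 175
FD 10.2: (6.157,12.893) -> (-4.004,13.782) [heading=175, move]
FD 3.5: (-4.004,13.782) -> (-7.491,14.087) [heading=175, move]
FD 9.8: (-7.491,14.087) -> (-17.254,14.941) [heading=175, move]
FD 3.9: (-17.254,14.941) -> (-21.139,15.281) [heading=175, move]
FD 14.6: (-21.139,15.281) -> (-35.683,16.554) [heading=175, move]
LT 150: heading 175 -> 325
RT 30: heading 325 -> 295
RT 180: heading 295 -> 115
Final: pos=(-35.683,16.554), heading=115, 1 segment(s) drawn

Segment lengths:
  seg 1: (6,2) -> (6,11.1), length = 9.1
Total = 9.1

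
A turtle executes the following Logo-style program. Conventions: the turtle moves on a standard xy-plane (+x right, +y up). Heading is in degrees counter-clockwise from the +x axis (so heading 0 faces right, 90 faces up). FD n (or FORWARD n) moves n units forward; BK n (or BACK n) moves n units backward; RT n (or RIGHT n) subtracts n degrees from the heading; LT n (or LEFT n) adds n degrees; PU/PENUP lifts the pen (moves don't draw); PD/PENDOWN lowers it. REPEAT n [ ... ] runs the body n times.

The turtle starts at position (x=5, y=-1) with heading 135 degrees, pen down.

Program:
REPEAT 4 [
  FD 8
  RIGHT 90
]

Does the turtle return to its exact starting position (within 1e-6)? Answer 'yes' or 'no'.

Answer: yes

Derivation:
Executing turtle program step by step:
Start: pos=(5,-1), heading=135, pen down
REPEAT 4 [
  -- iteration 1/4 --
  FD 8: (5,-1) -> (-0.657,4.657) [heading=135, draw]
  RT 90: heading 135 -> 45
  -- iteration 2/4 --
  FD 8: (-0.657,4.657) -> (5,10.314) [heading=45, draw]
  RT 90: heading 45 -> 315
  -- iteration 3/4 --
  FD 8: (5,10.314) -> (10.657,4.657) [heading=315, draw]
  RT 90: heading 315 -> 225
  -- iteration 4/4 --
  FD 8: (10.657,4.657) -> (5,-1) [heading=225, draw]
  RT 90: heading 225 -> 135
]
Final: pos=(5,-1), heading=135, 4 segment(s) drawn

Start position: (5, -1)
Final position: (5, -1)
Distance = 0; < 1e-6 -> CLOSED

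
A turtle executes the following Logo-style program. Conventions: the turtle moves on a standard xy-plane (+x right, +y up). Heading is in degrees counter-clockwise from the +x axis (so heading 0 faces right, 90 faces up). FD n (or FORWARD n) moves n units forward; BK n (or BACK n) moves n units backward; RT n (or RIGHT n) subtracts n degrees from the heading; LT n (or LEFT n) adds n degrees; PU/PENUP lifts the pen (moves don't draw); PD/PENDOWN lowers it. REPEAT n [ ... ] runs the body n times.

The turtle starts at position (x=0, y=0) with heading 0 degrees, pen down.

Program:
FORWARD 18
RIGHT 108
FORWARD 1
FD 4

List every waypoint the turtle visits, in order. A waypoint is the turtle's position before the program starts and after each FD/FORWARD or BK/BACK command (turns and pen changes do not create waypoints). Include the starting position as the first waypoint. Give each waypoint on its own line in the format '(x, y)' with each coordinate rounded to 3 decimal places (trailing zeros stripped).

Executing turtle program step by step:
Start: pos=(0,0), heading=0, pen down
FD 18: (0,0) -> (18,0) [heading=0, draw]
RT 108: heading 0 -> 252
FD 1: (18,0) -> (17.691,-0.951) [heading=252, draw]
FD 4: (17.691,-0.951) -> (16.455,-4.755) [heading=252, draw]
Final: pos=(16.455,-4.755), heading=252, 3 segment(s) drawn
Waypoints (4 total):
(0, 0)
(18, 0)
(17.691, -0.951)
(16.455, -4.755)

Answer: (0, 0)
(18, 0)
(17.691, -0.951)
(16.455, -4.755)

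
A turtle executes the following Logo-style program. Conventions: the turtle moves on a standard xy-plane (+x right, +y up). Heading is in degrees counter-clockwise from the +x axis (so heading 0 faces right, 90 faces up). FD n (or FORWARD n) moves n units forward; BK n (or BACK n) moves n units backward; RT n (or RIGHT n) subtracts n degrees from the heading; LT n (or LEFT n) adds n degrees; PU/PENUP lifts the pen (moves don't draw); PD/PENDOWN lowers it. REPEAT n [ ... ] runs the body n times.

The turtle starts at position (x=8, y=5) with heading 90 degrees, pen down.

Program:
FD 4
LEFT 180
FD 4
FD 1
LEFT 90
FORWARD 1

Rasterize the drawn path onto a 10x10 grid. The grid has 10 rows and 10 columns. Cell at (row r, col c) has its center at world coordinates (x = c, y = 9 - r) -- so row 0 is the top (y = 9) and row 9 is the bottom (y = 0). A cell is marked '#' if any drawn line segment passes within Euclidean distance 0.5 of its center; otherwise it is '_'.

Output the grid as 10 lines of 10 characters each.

Answer: ________#_
________#_
________#_
________#_
________#_
________##
__________
__________
__________
__________

Derivation:
Segment 0: (8,5) -> (8,9)
Segment 1: (8,9) -> (8,5)
Segment 2: (8,5) -> (8,4)
Segment 3: (8,4) -> (9,4)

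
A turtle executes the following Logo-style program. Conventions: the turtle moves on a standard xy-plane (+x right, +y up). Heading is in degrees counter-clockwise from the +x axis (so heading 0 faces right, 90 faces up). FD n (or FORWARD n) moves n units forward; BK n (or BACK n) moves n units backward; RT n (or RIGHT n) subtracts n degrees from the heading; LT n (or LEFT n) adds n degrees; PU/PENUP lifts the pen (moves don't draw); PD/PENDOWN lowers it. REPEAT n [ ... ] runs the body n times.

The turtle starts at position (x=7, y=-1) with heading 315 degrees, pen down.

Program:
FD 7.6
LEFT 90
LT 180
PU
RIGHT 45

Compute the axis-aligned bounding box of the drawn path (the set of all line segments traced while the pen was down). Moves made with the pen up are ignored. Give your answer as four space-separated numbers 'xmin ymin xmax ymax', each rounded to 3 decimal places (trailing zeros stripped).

Executing turtle program step by step:
Start: pos=(7,-1), heading=315, pen down
FD 7.6: (7,-1) -> (12.374,-6.374) [heading=315, draw]
LT 90: heading 315 -> 45
LT 180: heading 45 -> 225
PU: pen up
RT 45: heading 225 -> 180
Final: pos=(12.374,-6.374), heading=180, 1 segment(s) drawn

Segment endpoints: x in {7, 12.374}, y in {-6.374, -1}
xmin=7, ymin=-6.374, xmax=12.374, ymax=-1

Answer: 7 -6.374 12.374 -1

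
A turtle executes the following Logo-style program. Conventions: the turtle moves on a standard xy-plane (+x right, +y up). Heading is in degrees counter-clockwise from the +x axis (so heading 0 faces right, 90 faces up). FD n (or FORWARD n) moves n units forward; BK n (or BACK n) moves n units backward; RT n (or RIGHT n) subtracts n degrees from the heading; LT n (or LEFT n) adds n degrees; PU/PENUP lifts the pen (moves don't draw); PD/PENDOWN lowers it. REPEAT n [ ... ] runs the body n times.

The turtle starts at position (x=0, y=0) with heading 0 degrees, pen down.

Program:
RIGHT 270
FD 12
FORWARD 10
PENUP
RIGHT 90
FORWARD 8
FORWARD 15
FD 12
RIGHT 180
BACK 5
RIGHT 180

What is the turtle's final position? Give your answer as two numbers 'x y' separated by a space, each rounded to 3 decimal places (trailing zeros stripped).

Executing turtle program step by step:
Start: pos=(0,0), heading=0, pen down
RT 270: heading 0 -> 90
FD 12: (0,0) -> (0,12) [heading=90, draw]
FD 10: (0,12) -> (0,22) [heading=90, draw]
PU: pen up
RT 90: heading 90 -> 0
FD 8: (0,22) -> (8,22) [heading=0, move]
FD 15: (8,22) -> (23,22) [heading=0, move]
FD 12: (23,22) -> (35,22) [heading=0, move]
RT 180: heading 0 -> 180
BK 5: (35,22) -> (40,22) [heading=180, move]
RT 180: heading 180 -> 0
Final: pos=(40,22), heading=0, 2 segment(s) drawn

Answer: 40 22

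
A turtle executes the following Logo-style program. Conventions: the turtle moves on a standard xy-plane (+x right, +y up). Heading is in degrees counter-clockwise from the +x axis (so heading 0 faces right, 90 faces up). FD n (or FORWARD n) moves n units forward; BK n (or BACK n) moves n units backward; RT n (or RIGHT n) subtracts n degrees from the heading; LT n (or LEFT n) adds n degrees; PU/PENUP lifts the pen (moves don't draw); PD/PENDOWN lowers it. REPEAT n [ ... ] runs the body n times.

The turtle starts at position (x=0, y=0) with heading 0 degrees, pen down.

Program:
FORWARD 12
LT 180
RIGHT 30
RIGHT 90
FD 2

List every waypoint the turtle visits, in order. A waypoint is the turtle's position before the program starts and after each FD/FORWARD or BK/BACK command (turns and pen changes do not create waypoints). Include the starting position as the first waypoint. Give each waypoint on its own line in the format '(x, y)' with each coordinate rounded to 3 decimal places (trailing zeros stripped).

Executing turtle program step by step:
Start: pos=(0,0), heading=0, pen down
FD 12: (0,0) -> (12,0) [heading=0, draw]
LT 180: heading 0 -> 180
RT 30: heading 180 -> 150
RT 90: heading 150 -> 60
FD 2: (12,0) -> (13,1.732) [heading=60, draw]
Final: pos=(13,1.732), heading=60, 2 segment(s) drawn
Waypoints (3 total):
(0, 0)
(12, 0)
(13, 1.732)

Answer: (0, 0)
(12, 0)
(13, 1.732)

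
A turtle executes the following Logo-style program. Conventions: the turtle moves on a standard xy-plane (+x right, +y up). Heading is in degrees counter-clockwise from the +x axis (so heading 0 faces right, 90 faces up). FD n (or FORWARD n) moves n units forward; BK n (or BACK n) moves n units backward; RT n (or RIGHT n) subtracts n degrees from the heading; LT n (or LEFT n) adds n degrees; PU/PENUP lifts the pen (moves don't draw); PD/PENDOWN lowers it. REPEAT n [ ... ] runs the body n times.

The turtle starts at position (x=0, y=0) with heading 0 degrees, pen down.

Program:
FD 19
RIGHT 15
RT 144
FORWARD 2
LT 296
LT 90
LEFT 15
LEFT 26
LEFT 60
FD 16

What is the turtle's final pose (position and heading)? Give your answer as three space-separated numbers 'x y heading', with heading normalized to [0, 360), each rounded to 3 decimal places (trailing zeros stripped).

Executing turtle program step by step:
Start: pos=(0,0), heading=0, pen down
FD 19: (0,0) -> (19,0) [heading=0, draw]
RT 15: heading 0 -> 345
RT 144: heading 345 -> 201
FD 2: (19,0) -> (17.133,-0.717) [heading=201, draw]
LT 296: heading 201 -> 137
LT 90: heading 137 -> 227
LT 15: heading 227 -> 242
LT 26: heading 242 -> 268
LT 60: heading 268 -> 328
FD 16: (17.133,-0.717) -> (30.702,-9.195) [heading=328, draw]
Final: pos=(30.702,-9.195), heading=328, 3 segment(s) drawn

Answer: 30.702 -9.195 328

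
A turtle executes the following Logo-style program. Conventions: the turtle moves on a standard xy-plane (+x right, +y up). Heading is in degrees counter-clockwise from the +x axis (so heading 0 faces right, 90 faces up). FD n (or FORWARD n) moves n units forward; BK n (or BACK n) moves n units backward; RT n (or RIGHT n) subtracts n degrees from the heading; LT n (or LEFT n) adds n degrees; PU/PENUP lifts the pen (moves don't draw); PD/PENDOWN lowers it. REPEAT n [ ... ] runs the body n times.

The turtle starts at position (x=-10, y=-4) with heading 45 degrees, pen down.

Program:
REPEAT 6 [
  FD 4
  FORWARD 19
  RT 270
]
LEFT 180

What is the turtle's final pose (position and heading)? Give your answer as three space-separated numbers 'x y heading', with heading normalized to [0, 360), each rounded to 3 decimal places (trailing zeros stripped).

Executing turtle program step by step:
Start: pos=(-10,-4), heading=45, pen down
REPEAT 6 [
  -- iteration 1/6 --
  FD 4: (-10,-4) -> (-7.172,-1.172) [heading=45, draw]
  FD 19: (-7.172,-1.172) -> (6.263,12.263) [heading=45, draw]
  RT 270: heading 45 -> 135
  -- iteration 2/6 --
  FD 4: (6.263,12.263) -> (3.435,15.092) [heading=135, draw]
  FD 19: (3.435,15.092) -> (-10,28.527) [heading=135, draw]
  RT 270: heading 135 -> 225
  -- iteration 3/6 --
  FD 4: (-10,28.527) -> (-12.828,25.698) [heading=225, draw]
  FD 19: (-12.828,25.698) -> (-26.263,12.263) [heading=225, draw]
  RT 270: heading 225 -> 315
  -- iteration 4/6 --
  FD 4: (-26.263,12.263) -> (-23.435,9.435) [heading=315, draw]
  FD 19: (-23.435,9.435) -> (-10,-4) [heading=315, draw]
  RT 270: heading 315 -> 45
  -- iteration 5/6 --
  FD 4: (-10,-4) -> (-7.172,-1.172) [heading=45, draw]
  FD 19: (-7.172,-1.172) -> (6.263,12.263) [heading=45, draw]
  RT 270: heading 45 -> 135
  -- iteration 6/6 --
  FD 4: (6.263,12.263) -> (3.435,15.092) [heading=135, draw]
  FD 19: (3.435,15.092) -> (-10,28.527) [heading=135, draw]
  RT 270: heading 135 -> 225
]
LT 180: heading 225 -> 45
Final: pos=(-10,28.527), heading=45, 12 segment(s) drawn

Answer: -10 28.527 45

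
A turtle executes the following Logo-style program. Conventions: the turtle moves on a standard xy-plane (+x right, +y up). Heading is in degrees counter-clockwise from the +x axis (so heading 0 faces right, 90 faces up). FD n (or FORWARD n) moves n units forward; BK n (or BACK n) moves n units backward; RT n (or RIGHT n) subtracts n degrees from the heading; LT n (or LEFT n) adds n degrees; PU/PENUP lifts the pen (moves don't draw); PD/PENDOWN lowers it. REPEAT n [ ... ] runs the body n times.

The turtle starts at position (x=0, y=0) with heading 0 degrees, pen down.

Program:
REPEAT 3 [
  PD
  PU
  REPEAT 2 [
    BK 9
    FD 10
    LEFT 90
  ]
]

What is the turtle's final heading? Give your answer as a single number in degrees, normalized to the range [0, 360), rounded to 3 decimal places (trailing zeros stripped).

Answer: 180

Derivation:
Executing turtle program step by step:
Start: pos=(0,0), heading=0, pen down
REPEAT 3 [
  -- iteration 1/3 --
  PD: pen down
  PU: pen up
  REPEAT 2 [
    -- iteration 1/2 --
    BK 9: (0,0) -> (-9,0) [heading=0, move]
    FD 10: (-9,0) -> (1,0) [heading=0, move]
    LT 90: heading 0 -> 90
    -- iteration 2/2 --
    BK 9: (1,0) -> (1,-9) [heading=90, move]
    FD 10: (1,-9) -> (1,1) [heading=90, move]
    LT 90: heading 90 -> 180
  ]
  -- iteration 2/3 --
  PD: pen down
  PU: pen up
  REPEAT 2 [
    -- iteration 1/2 --
    BK 9: (1,1) -> (10,1) [heading=180, move]
    FD 10: (10,1) -> (0,1) [heading=180, move]
    LT 90: heading 180 -> 270
    -- iteration 2/2 --
    BK 9: (0,1) -> (0,10) [heading=270, move]
    FD 10: (0,10) -> (0,0) [heading=270, move]
    LT 90: heading 270 -> 0
  ]
  -- iteration 3/3 --
  PD: pen down
  PU: pen up
  REPEAT 2 [
    -- iteration 1/2 --
    BK 9: (0,0) -> (-9,0) [heading=0, move]
    FD 10: (-9,0) -> (1,0) [heading=0, move]
    LT 90: heading 0 -> 90
    -- iteration 2/2 --
    BK 9: (1,0) -> (1,-9) [heading=90, move]
    FD 10: (1,-9) -> (1,1) [heading=90, move]
    LT 90: heading 90 -> 180
  ]
]
Final: pos=(1,1), heading=180, 0 segment(s) drawn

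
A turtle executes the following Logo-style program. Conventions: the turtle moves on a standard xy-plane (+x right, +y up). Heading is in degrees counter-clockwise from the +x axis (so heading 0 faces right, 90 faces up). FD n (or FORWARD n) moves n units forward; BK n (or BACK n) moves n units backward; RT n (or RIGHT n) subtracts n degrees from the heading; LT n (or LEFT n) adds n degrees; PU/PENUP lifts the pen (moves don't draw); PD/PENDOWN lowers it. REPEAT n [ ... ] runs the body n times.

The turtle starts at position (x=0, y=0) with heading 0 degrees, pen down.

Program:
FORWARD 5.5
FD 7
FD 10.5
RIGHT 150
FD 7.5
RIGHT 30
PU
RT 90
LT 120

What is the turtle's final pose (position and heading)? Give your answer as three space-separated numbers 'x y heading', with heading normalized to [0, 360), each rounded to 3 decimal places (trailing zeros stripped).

Executing turtle program step by step:
Start: pos=(0,0), heading=0, pen down
FD 5.5: (0,0) -> (5.5,0) [heading=0, draw]
FD 7: (5.5,0) -> (12.5,0) [heading=0, draw]
FD 10.5: (12.5,0) -> (23,0) [heading=0, draw]
RT 150: heading 0 -> 210
FD 7.5: (23,0) -> (16.505,-3.75) [heading=210, draw]
RT 30: heading 210 -> 180
PU: pen up
RT 90: heading 180 -> 90
LT 120: heading 90 -> 210
Final: pos=(16.505,-3.75), heading=210, 4 segment(s) drawn

Answer: 16.505 -3.75 210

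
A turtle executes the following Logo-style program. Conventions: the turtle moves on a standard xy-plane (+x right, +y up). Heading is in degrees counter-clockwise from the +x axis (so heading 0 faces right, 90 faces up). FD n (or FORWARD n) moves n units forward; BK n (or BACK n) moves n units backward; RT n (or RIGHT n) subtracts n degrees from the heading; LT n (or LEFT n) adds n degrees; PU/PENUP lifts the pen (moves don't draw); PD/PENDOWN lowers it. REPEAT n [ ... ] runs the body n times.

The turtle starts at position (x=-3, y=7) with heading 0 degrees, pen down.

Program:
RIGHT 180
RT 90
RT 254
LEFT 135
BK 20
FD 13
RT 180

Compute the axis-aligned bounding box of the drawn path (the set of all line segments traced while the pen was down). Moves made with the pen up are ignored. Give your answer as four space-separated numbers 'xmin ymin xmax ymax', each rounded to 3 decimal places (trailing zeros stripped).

Answer: -20.492 7 -3 16.696

Derivation:
Executing turtle program step by step:
Start: pos=(-3,7), heading=0, pen down
RT 180: heading 0 -> 180
RT 90: heading 180 -> 90
RT 254: heading 90 -> 196
LT 135: heading 196 -> 331
BK 20: (-3,7) -> (-20.492,16.696) [heading=331, draw]
FD 13: (-20.492,16.696) -> (-9.122,10.394) [heading=331, draw]
RT 180: heading 331 -> 151
Final: pos=(-9.122,10.394), heading=151, 2 segment(s) drawn

Segment endpoints: x in {-20.492, -9.122, -3}, y in {7, 10.394, 16.696}
xmin=-20.492, ymin=7, xmax=-3, ymax=16.696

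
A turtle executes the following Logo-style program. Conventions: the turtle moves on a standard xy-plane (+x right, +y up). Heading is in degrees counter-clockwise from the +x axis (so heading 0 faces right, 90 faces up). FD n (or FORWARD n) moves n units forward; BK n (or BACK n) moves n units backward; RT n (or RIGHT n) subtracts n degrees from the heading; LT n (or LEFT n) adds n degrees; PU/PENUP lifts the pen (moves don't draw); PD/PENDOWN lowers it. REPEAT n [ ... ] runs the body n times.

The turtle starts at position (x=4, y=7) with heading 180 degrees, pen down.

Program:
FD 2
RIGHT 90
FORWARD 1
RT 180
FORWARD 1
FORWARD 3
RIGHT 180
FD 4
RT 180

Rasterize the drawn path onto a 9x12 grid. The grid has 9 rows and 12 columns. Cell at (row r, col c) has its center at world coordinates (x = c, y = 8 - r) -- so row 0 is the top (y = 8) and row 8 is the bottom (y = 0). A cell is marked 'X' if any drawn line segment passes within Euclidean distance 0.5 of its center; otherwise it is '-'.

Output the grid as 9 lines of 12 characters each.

Answer: --X---------
--XXX-------
--X---------
--X---------
--X---------
------------
------------
------------
------------

Derivation:
Segment 0: (4,7) -> (2,7)
Segment 1: (2,7) -> (2,8)
Segment 2: (2,8) -> (2,7)
Segment 3: (2,7) -> (2,4)
Segment 4: (2,4) -> (2,8)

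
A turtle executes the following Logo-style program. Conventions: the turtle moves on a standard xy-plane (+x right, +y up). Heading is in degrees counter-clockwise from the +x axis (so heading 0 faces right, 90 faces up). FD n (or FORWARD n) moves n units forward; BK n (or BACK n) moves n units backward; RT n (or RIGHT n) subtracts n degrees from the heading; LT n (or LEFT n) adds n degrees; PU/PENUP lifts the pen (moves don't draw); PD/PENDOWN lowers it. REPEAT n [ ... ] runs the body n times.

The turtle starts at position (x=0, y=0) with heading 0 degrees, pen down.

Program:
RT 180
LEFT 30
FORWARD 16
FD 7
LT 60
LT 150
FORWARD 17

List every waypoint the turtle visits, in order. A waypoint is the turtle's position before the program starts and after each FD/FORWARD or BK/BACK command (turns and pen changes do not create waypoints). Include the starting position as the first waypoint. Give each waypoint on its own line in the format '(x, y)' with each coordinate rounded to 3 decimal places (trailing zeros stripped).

Executing turtle program step by step:
Start: pos=(0,0), heading=0, pen down
RT 180: heading 0 -> 180
LT 30: heading 180 -> 210
FD 16: (0,0) -> (-13.856,-8) [heading=210, draw]
FD 7: (-13.856,-8) -> (-19.919,-11.5) [heading=210, draw]
LT 60: heading 210 -> 270
LT 150: heading 270 -> 60
FD 17: (-19.919,-11.5) -> (-11.419,3.222) [heading=60, draw]
Final: pos=(-11.419,3.222), heading=60, 3 segment(s) drawn
Waypoints (4 total):
(0, 0)
(-13.856, -8)
(-19.919, -11.5)
(-11.419, 3.222)

Answer: (0, 0)
(-13.856, -8)
(-19.919, -11.5)
(-11.419, 3.222)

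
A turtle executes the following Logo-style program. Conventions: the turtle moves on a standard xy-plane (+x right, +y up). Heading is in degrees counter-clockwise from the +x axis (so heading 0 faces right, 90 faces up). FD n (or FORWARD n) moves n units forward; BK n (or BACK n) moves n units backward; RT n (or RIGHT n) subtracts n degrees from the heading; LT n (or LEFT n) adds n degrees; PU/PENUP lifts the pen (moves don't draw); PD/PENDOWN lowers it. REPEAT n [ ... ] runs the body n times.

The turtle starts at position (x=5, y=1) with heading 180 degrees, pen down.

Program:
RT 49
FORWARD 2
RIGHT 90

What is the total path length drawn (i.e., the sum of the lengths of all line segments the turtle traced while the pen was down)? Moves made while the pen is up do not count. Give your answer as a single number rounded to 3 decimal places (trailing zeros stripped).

Executing turtle program step by step:
Start: pos=(5,1), heading=180, pen down
RT 49: heading 180 -> 131
FD 2: (5,1) -> (3.688,2.509) [heading=131, draw]
RT 90: heading 131 -> 41
Final: pos=(3.688,2.509), heading=41, 1 segment(s) drawn

Segment lengths:
  seg 1: (5,1) -> (3.688,2.509), length = 2
Total = 2

Answer: 2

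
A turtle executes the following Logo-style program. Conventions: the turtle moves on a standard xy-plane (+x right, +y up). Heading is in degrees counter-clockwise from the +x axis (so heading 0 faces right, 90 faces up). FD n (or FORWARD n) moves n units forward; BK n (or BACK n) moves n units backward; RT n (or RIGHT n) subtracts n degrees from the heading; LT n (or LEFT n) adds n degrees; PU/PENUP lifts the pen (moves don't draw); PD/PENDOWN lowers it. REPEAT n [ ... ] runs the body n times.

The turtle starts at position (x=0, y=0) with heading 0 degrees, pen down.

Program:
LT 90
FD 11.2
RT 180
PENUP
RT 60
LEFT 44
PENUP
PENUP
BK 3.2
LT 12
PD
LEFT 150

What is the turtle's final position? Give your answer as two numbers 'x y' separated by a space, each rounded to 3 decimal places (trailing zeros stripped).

Executing turtle program step by step:
Start: pos=(0,0), heading=0, pen down
LT 90: heading 0 -> 90
FD 11.2: (0,0) -> (0,11.2) [heading=90, draw]
RT 180: heading 90 -> 270
PU: pen up
RT 60: heading 270 -> 210
LT 44: heading 210 -> 254
PU: pen up
PU: pen up
BK 3.2: (0,11.2) -> (0.882,14.276) [heading=254, move]
LT 12: heading 254 -> 266
PD: pen down
LT 150: heading 266 -> 56
Final: pos=(0.882,14.276), heading=56, 1 segment(s) drawn

Answer: 0.882 14.276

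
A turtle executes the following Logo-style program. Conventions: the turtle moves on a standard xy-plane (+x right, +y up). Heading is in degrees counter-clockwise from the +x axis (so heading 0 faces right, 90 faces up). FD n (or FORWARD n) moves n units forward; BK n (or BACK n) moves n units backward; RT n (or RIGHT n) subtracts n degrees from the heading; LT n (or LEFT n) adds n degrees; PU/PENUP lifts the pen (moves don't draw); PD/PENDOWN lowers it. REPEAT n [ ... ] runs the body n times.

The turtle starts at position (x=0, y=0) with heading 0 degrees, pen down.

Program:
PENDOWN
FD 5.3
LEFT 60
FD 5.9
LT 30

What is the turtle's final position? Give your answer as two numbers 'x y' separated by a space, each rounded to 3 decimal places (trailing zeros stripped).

Executing turtle program step by step:
Start: pos=(0,0), heading=0, pen down
PD: pen down
FD 5.3: (0,0) -> (5.3,0) [heading=0, draw]
LT 60: heading 0 -> 60
FD 5.9: (5.3,0) -> (8.25,5.11) [heading=60, draw]
LT 30: heading 60 -> 90
Final: pos=(8.25,5.11), heading=90, 2 segment(s) drawn

Answer: 8.25 5.11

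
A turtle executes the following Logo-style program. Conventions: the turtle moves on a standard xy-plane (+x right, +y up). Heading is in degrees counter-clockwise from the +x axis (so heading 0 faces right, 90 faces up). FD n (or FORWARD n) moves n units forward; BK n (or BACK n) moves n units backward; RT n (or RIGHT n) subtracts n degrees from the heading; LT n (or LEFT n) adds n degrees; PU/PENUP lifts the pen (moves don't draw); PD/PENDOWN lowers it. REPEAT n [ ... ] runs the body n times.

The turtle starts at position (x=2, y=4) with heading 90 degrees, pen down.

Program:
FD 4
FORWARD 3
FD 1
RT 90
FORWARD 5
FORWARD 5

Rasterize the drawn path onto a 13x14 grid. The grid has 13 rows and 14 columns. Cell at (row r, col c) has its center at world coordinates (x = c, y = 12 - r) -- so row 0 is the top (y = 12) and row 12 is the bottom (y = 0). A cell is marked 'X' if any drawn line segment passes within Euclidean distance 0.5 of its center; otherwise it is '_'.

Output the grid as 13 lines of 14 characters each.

Answer: __XXXXXXXXXXX_
__X___________
__X___________
__X___________
__X___________
__X___________
__X___________
__X___________
__X___________
______________
______________
______________
______________

Derivation:
Segment 0: (2,4) -> (2,8)
Segment 1: (2,8) -> (2,11)
Segment 2: (2,11) -> (2,12)
Segment 3: (2,12) -> (7,12)
Segment 4: (7,12) -> (12,12)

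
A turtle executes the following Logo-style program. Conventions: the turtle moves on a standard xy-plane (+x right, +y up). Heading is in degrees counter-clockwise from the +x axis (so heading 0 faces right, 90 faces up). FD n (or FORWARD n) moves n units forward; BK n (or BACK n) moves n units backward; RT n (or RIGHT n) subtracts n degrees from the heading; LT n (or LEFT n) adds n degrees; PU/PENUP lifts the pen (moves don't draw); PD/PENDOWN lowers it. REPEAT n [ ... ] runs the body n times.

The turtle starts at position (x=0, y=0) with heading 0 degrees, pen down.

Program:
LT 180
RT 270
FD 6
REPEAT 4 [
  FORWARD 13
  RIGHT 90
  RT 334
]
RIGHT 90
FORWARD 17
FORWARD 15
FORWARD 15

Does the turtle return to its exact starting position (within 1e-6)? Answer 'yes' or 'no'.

Executing turtle program step by step:
Start: pos=(0,0), heading=0, pen down
LT 180: heading 0 -> 180
RT 270: heading 180 -> 270
FD 6: (0,0) -> (0,-6) [heading=270, draw]
REPEAT 4 [
  -- iteration 1/4 --
  FD 13: (0,-6) -> (0,-19) [heading=270, draw]
  RT 90: heading 270 -> 180
  RT 334: heading 180 -> 206
  -- iteration 2/4 --
  FD 13: (0,-19) -> (-11.684,-24.699) [heading=206, draw]
  RT 90: heading 206 -> 116
  RT 334: heading 116 -> 142
  -- iteration 3/4 --
  FD 13: (-11.684,-24.699) -> (-21.928,-16.695) [heading=142, draw]
  RT 90: heading 142 -> 52
  RT 334: heading 52 -> 78
  -- iteration 4/4 --
  FD 13: (-21.928,-16.695) -> (-19.226,-3.979) [heading=78, draw]
  RT 90: heading 78 -> 348
  RT 334: heading 348 -> 14
]
RT 90: heading 14 -> 284
FD 17: (-19.226,-3.979) -> (-15.113,-20.474) [heading=284, draw]
FD 15: (-15.113,-20.474) -> (-11.484,-35.029) [heading=284, draw]
FD 15: (-11.484,-35.029) -> (-7.855,-49.583) [heading=284, draw]
Final: pos=(-7.855,-49.583), heading=284, 8 segment(s) drawn

Start position: (0, 0)
Final position: (-7.855, -49.583)
Distance = 50.202; >= 1e-6 -> NOT closed

Answer: no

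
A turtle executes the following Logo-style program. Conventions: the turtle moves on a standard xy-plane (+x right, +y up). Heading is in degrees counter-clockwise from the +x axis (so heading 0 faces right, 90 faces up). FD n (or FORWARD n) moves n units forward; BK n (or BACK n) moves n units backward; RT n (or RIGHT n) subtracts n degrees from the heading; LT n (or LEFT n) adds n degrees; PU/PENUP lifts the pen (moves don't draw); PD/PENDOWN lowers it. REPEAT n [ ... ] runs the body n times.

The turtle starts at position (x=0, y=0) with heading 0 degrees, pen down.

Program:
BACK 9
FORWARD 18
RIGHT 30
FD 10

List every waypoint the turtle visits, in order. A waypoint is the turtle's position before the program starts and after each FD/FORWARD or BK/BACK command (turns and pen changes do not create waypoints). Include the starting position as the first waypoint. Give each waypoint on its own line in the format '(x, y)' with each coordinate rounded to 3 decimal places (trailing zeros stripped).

Answer: (0, 0)
(-9, 0)
(9, 0)
(17.66, -5)

Derivation:
Executing turtle program step by step:
Start: pos=(0,0), heading=0, pen down
BK 9: (0,0) -> (-9,0) [heading=0, draw]
FD 18: (-9,0) -> (9,0) [heading=0, draw]
RT 30: heading 0 -> 330
FD 10: (9,0) -> (17.66,-5) [heading=330, draw]
Final: pos=(17.66,-5), heading=330, 3 segment(s) drawn
Waypoints (4 total):
(0, 0)
(-9, 0)
(9, 0)
(17.66, -5)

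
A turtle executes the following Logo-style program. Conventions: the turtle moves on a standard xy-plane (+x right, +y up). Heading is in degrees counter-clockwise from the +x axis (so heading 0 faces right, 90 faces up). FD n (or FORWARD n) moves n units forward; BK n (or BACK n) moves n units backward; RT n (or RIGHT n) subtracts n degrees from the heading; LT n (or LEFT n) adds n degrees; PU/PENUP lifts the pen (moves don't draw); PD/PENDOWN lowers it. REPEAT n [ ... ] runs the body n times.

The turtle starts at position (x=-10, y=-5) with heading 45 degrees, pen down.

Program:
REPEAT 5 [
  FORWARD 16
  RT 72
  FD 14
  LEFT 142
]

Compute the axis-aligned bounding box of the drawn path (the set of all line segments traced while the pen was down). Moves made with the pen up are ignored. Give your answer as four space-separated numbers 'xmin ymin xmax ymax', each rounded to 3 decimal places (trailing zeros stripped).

Answer: -22.266 -5 17.265 35.499

Derivation:
Executing turtle program step by step:
Start: pos=(-10,-5), heading=45, pen down
REPEAT 5 [
  -- iteration 1/5 --
  FD 16: (-10,-5) -> (1.314,6.314) [heading=45, draw]
  RT 72: heading 45 -> 333
  FD 14: (1.314,6.314) -> (13.788,-0.042) [heading=333, draw]
  LT 142: heading 333 -> 115
  -- iteration 2/5 --
  FD 16: (13.788,-0.042) -> (7.026,14.459) [heading=115, draw]
  RT 72: heading 115 -> 43
  FD 14: (7.026,14.459) -> (17.265,24.007) [heading=43, draw]
  LT 142: heading 43 -> 185
  -- iteration 3/5 --
  FD 16: (17.265,24.007) -> (1.326,22.612) [heading=185, draw]
  RT 72: heading 185 -> 113
  FD 14: (1.326,22.612) -> (-4.144,35.499) [heading=113, draw]
  LT 142: heading 113 -> 255
  -- iteration 4/5 --
  FD 16: (-4.144,35.499) -> (-8.286,20.045) [heading=255, draw]
  RT 72: heading 255 -> 183
  FD 14: (-8.286,20.045) -> (-22.266,19.312) [heading=183, draw]
  LT 142: heading 183 -> 325
  -- iteration 5/5 --
  FD 16: (-22.266,19.312) -> (-9.16,10.135) [heading=325, draw]
  RT 72: heading 325 -> 253
  FD 14: (-9.16,10.135) -> (-13.253,-3.254) [heading=253, draw]
  LT 142: heading 253 -> 35
]
Final: pos=(-13.253,-3.254), heading=35, 10 segment(s) drawn

Segment endpoints: x in {-22.266, -13.253, -10, -9.16, -8.286, -4.144, 1.314, 1.326, 7.026, 13.788, 17.265}, y in {-5, -3.254, -0.042, 6.314, 10.135, 14.459, 19.312, 20.045, 22.612, 24.007, 35.499}
xmin=-22.266, ymin=-5, xmax=17.265, ymax=35.499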